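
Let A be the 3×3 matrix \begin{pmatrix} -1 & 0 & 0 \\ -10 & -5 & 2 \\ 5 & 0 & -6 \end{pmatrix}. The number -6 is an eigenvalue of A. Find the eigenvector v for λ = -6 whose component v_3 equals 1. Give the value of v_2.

-2

A + 6I = [[5, 0, 0], [-10, 1, 2], [5, 0, 0]].
Solving (A + 6I)v = 0 gives the eigenspace spanned by (0, -2, 1).
With v_3 = 1, v = (0, -2, 1), so v_2 = -2.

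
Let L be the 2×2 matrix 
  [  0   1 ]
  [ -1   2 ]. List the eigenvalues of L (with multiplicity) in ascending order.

1, 1

Characteristic polynomial: p(t) = t^2 - 2t + 1 = (t - 1)^2.
Roots (with multiplicity): 1, 1.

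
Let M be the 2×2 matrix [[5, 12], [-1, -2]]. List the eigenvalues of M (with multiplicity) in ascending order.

Characteristic polynomial: p(t) = t^2 - 3t + 2 = (t - 2)(t - 1).
Roots (with multiplicity): 1, 2.

1, 2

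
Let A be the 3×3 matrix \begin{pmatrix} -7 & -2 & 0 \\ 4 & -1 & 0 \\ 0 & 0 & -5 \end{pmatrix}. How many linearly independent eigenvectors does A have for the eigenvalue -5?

A + 5I = [[-2, -2, 0], [4, 4, 0], [0, 0, 0]].
This matrix has rank 1, so its null space has dimension 3 − 1 = 2.

2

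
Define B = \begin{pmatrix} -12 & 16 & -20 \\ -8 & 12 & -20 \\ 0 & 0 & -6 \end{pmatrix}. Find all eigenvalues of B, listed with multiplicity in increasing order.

Characteristic polynomial: p(r) = r^3 + 6r^2 - 16r - 96 = (r - 4)(r + 4)(r + 6).
Roots (with multiplicity): -6, -4, 4.

-6, -4, 4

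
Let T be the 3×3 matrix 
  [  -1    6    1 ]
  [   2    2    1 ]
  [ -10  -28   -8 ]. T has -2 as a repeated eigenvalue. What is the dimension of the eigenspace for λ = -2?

1

T + 2I = [[1, 6, 1], [2, 4, 1], [-10, -28, -6]].
This matrix has rank 2, so its null space has dimension 3 − 2 = 1.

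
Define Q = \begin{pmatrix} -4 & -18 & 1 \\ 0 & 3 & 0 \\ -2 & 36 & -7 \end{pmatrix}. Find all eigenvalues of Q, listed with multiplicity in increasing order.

Characteristic polynomial: p(μ) = μ^3 + 8μ^2 - 3μ - 90 = (μ - 3)(μ + 5)(μ + 6).
Roots (with multiplicity): -6, -5, 3.

-6, -5, 3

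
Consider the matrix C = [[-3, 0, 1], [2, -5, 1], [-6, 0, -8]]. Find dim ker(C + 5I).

C + 5I = [[2, 0, 1], [2, 0, 1], [-6, 0, -3]].
This matrix has rank 1, so its null space has dimension 3 − 1 = 2.

2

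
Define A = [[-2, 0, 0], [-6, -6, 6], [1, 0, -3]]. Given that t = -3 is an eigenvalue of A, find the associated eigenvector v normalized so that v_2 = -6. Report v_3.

A + 3I = [[1, 0, 0], [-6, -3, 6], [1, 0, 0]].
Solving (A + 3I)v = 0 gives the eigenspace spanned by (0, -6, -3).
With v_2 = -6, v = (0, -6, -3), so v_3 = -3.

-3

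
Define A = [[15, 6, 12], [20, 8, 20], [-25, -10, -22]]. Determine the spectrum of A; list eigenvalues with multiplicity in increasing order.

Characteristic polynomial: p(μ) = μ^3 - μ^2 - 6μ = μ(μ - 3)(μ + 2).
Roots (with multiplicity): -2, 0, 3.

-2, 0, 3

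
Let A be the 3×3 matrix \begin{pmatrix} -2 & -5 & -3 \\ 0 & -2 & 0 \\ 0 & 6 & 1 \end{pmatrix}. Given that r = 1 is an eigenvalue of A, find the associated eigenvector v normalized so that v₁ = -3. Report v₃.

3

A − 1I = [[-3, -5, -3], [0, -3, 0], [0, 6, 0]].
Solving (A − 1I)v = 0 gives the eigenspace spanned by (-3, 0, 3).
With v₁ = -3, v = (-3, 0, 3), so v₃ = 3.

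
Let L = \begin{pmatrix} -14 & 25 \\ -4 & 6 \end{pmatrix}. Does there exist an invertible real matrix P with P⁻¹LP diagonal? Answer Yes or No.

No

Characteristic polynomial: p(t) = t^2 + 8t + 16 = (t + 4)^2.
t = -4 has algebraic multiplicity 2; rank(L + 4I) = 1, so geometric multiplicity = 1.
Geometric multiplicity < algebraic multiplicity, so L is not diagonalizable.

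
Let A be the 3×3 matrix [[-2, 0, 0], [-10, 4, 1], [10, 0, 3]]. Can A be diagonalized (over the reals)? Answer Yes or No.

Characteristic polynomial: p(t) = t^3 - 5t^2 - 2t + 24 = (t - 4)(t - 3)(t + 2).
All 3 eigenvalues are distinct, so A is diagonalizable.

Yes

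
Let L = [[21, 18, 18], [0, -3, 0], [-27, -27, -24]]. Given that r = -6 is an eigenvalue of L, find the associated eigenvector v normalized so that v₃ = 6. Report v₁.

L + 6I = [[27, 18, 18], [0, 3, 0], [-27, -27, -18]].
Solving (L + 6I)v = 0 gives the eigenspace spanned by (-4, 0, 6).
With v₃ = 6, v = (-4, 0, 6), so v₁ = -4.

-4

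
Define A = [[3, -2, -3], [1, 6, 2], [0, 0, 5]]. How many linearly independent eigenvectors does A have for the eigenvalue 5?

A − 5I = [[-2, -2, -3], [1, 1, 2], [0, 0, 0]].
This matrix has rank 2, so its null space has dimension 3 − 2 = 1.

1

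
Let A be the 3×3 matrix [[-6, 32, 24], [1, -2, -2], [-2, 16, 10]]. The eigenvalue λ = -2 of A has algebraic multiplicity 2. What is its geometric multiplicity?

1

A + 2I = [[-4, 32, 24], [1, 0, -2], [-2, 16, 12]].
This matrix has rank 2, so its null space has dimension 3 − 2 = 1.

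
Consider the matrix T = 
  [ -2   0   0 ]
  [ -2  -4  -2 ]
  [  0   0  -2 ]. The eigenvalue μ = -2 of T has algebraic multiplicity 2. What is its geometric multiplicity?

T + 2I = [[0, 0, 0], [-2, -2, -2], [0, 0, 0]].
This matrix has rank 1, so its null space has dimension 3 − 1 = 2.

2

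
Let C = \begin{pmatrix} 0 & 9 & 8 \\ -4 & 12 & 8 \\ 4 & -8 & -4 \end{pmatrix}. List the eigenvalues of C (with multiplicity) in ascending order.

2, 2, 4

Characteristic polynomial: p(r) = r^3 - 8r^2 + 20r - 16 = (r - 4)(r - 2)^2.
Roots (with multiplicity): 2, 2, 4.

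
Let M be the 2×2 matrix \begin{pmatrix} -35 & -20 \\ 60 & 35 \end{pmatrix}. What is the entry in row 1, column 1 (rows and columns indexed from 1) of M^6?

15625

Characteristic polynomial: μ^2 - 25 = (μ - 5)(μ + 5), so the eigenvalues are -5, 5.
μ=-5: eigenvector (2, -3).
μ=5: eigenvector (1, -2).
P = [[2, 1], [-3, -2]], D = diag(-5, 5), P⁻¹ = [[2, 1], [-3, -2]].
M⁶ = P·diag(15625, 15625)·P⁻¹ = [[15625, 0], [0, 15625]].
The requested entry is 15625.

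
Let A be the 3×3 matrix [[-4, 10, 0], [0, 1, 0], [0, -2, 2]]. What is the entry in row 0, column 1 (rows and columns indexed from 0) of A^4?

-510

Characteristic polynomial: λ^3 + λ^2 - 10λ + 8 = (λ - 2)(λ - 1)(λ + 4), so the eigenvalues are -4, 1, 2.
λ=-4: eigenvector (1, 0, 0).
λ=1: eigenvector (2, 1, 2).
λ=2: eigenvector (0, 0, 1).
P = [[1, 2, 0], [0, 1, 0], [0, 2, 1]], D = diag(-4, 1, 2), P⁻¹ = [[1, -2, 0], [0, 1, 0], [0, -2, 1]].
A⁴ = P·diag(256, 1, 16)·P⁻¹ = [[256, -510, 0], [0, 1, 0], [0, -30, 16]].
The requested entry is -510.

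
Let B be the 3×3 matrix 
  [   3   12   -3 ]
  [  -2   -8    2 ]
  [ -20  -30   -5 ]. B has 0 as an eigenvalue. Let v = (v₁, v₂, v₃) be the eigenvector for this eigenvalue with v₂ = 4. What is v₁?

B = [[3, 12, -3], [-2, -8, 2], [-20, -30, -5]].
Solving (B)v = 0 gives the eigenspace spanned by (-8, 4, 8).
With v₂ = 4, v = (-8, 4, 8), so v₁ = -8.

-8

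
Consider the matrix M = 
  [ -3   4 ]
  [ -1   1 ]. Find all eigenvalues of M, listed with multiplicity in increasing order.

Characteristic polynomial: p(r) = r^2 + 2r + 1 = (r + 1)^2.
Roots (with multiplicity): -1, -1.

-1, -1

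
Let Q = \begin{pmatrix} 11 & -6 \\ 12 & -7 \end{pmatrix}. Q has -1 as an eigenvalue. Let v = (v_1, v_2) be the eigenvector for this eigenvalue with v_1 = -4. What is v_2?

-8

Q + 1I = [[12, -6], [12, -6]].
Solving (Q + 1I)v = 0 gives the eigenspace spanned by (-4, -8).
With v_1 = -4, v = (-4, -8), so v_2 = -8.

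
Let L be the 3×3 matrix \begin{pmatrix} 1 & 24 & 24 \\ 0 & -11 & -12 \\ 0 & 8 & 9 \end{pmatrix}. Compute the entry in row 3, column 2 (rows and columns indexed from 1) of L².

-16

Characteristic polynomial: μ^3 + μ^2 - 5μ + 3 = (μ - 1)^2(μ + 3), so the eigenvalues are -3, 1, 1.
μ=1: eigenvector (1, 0, 0).
μ=-3: eigenvector (-6, 3, -2).
μ=1: eigenvector (2, -1, 1).
P = [[1, -6, 2], [0, 3, -1], [0, -2, 1]], D = diag(1, -3, 1), P⁻¹ = [[1, 2, 0], [0, 1, 1], [0, 2, 3]].
L² = P·diag(1, 9, 1)·P⁻¹ = [[1, -48, -48], [0, 25, 24], [0, -16, -15]].
The requested entry is -16.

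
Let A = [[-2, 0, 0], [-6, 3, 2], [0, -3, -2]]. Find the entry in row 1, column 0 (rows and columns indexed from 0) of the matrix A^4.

Characteristic polynomial: s^3 + s^2 - 2s = s(s - 1)(s + 2), so the eigenvalues are -2, 0, 1.
s=-2: eigenvector (1, 0, 3).
s=1: eigenvector (0, 1, -1).
s=0: eigenvector (0, -2, 3).
P = [[1, 0, 0], [0, 1, -2], [3, -1, 3]], D = diag(-2, 1, 0), P⁻¹ = [[1, 0, 0], [-6, 3, 2], [-3, 1, 1]].
A⁴ = P·diag(16, 1, 0)·P⁻¹ = [[16, 0, 0], [-6, 3, 2], [54, -3, -2]].
The requested entry is -6.

-6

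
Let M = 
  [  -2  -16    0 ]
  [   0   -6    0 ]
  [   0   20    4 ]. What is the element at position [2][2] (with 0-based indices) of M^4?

Characteristic polynomial: s^3 + 4s^2 - 20s - 48 = (s - 4)(s + 2)(s + 6), so the eigenvalues are -6, -2, 4.
s=4: eigenvector (0, 0, 1).
s=-6: eigenvector (4, 1, -2).
s=-2: eigenvector (1, 0, 0).
P = [[0, 4, 1], [0, 1, 0], [1, -2, 0]], D = diag(4, -6, -2), P⁻¹ = [[0, 2, 1], [0, 1, 0], [1, -4, 0]].
M⁴ = P·diag(256, 1296, 16)·P⁻¹ = [[16, 5120, 0], [0, 1296, 0], [0, -2080, 256]].
The requested entry is 256.

256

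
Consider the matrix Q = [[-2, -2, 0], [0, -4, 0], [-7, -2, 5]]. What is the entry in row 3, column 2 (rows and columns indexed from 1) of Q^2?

12

Characteristic polynomial: t^3 + t^2 - 22t - 40 = (t - 5)(t + 2)(t + 4), so the eigenvalues are -4, -2, 5.
t=-2: eigenvector (1, 0, 1).
t=-4: eigenvector (1, 1, 1).
t=5: eigenvector (0, 0, 1).
P = [[1, 1, 0], [0, 1, 0], [1, 1, 1]], D = diag(-2, -4, 5), P⁻¹ = [[1, -1, 0], [0, 1, 0], [-1, 0, 1]].
Q² = P·diag(4, 16, 25)·P⁻¹ = [[4, 12, 0], [0, 16, 0], [-21, 12, 25]].
The requested entry is 12.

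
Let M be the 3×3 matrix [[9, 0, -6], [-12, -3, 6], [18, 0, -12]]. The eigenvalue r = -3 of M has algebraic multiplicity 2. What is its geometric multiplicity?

M + 3I = [[12, 0, -6], [-12, 0, 6], [18, 0, -9]].
This matrix has rank 1, so its null space has dimension 3 − 1 = 2.

2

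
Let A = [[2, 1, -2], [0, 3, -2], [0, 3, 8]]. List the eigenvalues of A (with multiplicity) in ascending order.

Characteristic polynomial: p(μ) = μ^3 - 13μ^2 + 52μ - 60 = (μ - 6)(μ - 5)(μ - 2).
Roots (with multiplicity): 2, 5, 6.

2, 5, 6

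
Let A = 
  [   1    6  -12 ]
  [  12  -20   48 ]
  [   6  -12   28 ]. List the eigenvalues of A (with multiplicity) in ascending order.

1, 4, 4

Characteristic polynomial: p(μ) = μ^3 - 9μ^2 + 24μ - 16 = (μ - 4)^2(μ - 1).
Roots (with multiplicity): 1, 4, 4.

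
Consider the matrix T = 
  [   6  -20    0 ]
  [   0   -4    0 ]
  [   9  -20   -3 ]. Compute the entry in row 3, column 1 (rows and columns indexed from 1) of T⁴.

1215

Characteristic polynomial: λ^3 + λ^2 - 30λ - 72 = (λ - 6)(λ + 3)(λ + 4), so the eigenvalues are -4, -3, 6.
λ=6: eigenvector (1, 0, 1).
λ=-4: eigenvector (2, 1, 2).
λ=-3: eigenvector (0, 0, 1).
P = [[1, 2, 0], [0, 1, 0], [1, 2, 1]], D = diag(6, -4, -3), P⁻¹ = [[1, -2, 0], [0, 1, 0], [-1, 0, 1]].
T⁴ = P·diag(1296, 256, 81)·P⁻¹ = [[1296, -2080, 0], [0, 256, 0], [1215, -2080, 81]].
The requested entry is 1215.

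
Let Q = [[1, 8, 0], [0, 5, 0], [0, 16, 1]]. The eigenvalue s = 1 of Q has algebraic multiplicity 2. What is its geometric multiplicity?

2

Q − 1I = [[0, 8, 0], [0, 4, 0], [0, 16, 0]].
This matrix has rank 1, so its null space has dimension 3 − 1 = 2.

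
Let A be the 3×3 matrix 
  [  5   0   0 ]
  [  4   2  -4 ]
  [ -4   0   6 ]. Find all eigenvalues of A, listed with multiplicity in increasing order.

Characteristic polynomial: p(s) = s^3 - 13s^2 + 52s - 60 = (s - 6)(s - 5)(s - 2).
Roots (with multiplicity): 2, 5, 6.

2, 5, 6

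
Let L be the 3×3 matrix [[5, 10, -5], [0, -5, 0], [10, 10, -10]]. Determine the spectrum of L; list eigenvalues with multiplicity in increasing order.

-5, -5, 0

Characteristic polynomial: p(t) = t^3 + 10t^2 + 25t = t(t + 5)^2.
Roots (with multiplicity): -5, -5, 0.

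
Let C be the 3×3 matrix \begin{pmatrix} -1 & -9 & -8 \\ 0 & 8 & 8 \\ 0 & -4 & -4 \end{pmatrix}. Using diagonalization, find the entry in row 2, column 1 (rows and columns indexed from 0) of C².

Characteristic polynomial: t^3 - 3t^2 - 4t = t(t - 4)(t + 1), so the eigenvalues are -1, 0, 4.
t=4: eigenvector (-2, 2, -1).
t=-1: eigenvector (1, 0, 0).
t=0: eigenvector (1, -1, 1).
P = [[-2, 1, 1], [2, 0, -1], [-1, 0, 1]], D = diag(4, -1, 0), P⁻¹ = [[0, 1, 1], [1, 1, 0], [0, 1, 2]].
C² = P·diag(16, 1, 0)·P⁻¹ = [[1, -31, -32], [0, 32, 32], [0, -16, -16]].
The requested entry is -16.

-16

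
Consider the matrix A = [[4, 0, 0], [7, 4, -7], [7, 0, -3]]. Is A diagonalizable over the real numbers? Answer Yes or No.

Characteristic polynomial: p(λ) = λ^3 - 5λ^2 - 8λ + 48 = (λ - 4)^2(λ + 3).
λ = 4 has algebraic multiplicity 2; rank(A − 4I) = 1, so geometric multiplicity = 2.
Every eigenvalue has geometric = algebraic multiplicity, so A is diagonalizable.

Yes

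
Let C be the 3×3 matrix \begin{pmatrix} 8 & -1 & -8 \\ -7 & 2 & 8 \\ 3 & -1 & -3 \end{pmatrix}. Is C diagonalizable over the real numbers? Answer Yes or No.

No

Characteristic polynomial: p(λ) = λ^3 - 7λ^2 + 11λ - 5 = (λ - 5)(λ - 1)^2.
λ = 1 has algebraic multiplicity 2; rank(C − 1I) = 2, so geometric multiplicity = 1.
Geometric multiplicity < algebraic multiplicity, so C is not diagonalizable.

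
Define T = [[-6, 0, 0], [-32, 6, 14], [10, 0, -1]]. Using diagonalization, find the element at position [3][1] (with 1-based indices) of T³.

430

Characteristic polynomial: r^3 + r^2 - 36r - 36 = (r - 6)(r + 1)(r + 6), so the eigenvalues are -6, -1, 6.
r=-6: eigenvector (1, 5, -2).
r=6: eigenvector (0, 1, 0).
r=-1: eigenvector (0, -2, 1).
P = [[1, 0, 0], [5, 1, -2], [-2, 0, 1]], D = diag(-6, 6, -1), P⁻¹ = [[1, 0, 0], [-1, 1, 2], [2, 0, 1]].
T³ = P·diag(-216, 216, -1)·P⁻¹ = [[-216, 0, 0], [-1292, 216, 434], [430, 0, -1]].
The requested entry is 430.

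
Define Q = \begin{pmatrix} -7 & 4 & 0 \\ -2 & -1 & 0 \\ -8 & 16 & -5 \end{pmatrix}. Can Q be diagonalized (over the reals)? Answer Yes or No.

Characteristic polynomial: p(r) = r^3 + 13r^2 + 55r + 75 = (r + 3)(r + 5)^2.
r = -5 has algebraic multiplicity 2; rank(Q + 5I) = 1, so geometric multiplicity = 2.
Every eigenvalue has geometric = algebraic multiplicity, so Q is diagonalizable.

Yes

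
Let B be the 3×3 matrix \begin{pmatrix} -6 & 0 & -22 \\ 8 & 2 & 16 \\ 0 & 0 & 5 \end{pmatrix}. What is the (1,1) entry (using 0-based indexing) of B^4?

Characteristic polynomial: μ^3 - μ^2 - 32μ + 60 = (μ - 5)(μ - 2)(μ + 6), so the eigenvalues are -6, 2, 5.
μ=-6: eigenvector (1, -1, 0).
μ=5: eigenvector (-2, 0, 1).
μ=2: eigenvector (0, 1, 0).
P = [[1, -2, 0], [-1, 0, 1], [0, 1, 0]], D = diag(-6, 5, 2), P⁻¹ = [[1, 0, 2], [0, 0, 1], [1, 1, 2]].
B⁴ = P·diag(1296, 625, 16)·P⁻¹ = [[1296, 0, 1342], [-1280, 16, -2560], [0, 0, 625]].
The requested entry is 16.

16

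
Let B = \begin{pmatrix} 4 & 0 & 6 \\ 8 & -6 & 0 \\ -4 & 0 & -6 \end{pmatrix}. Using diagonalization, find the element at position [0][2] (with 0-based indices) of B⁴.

-48

Characteristic polynomial: λ^3 + 8λ^2 + 12λ = λ(λ + 2)(λ + 6), so the eigenvalues are -6, -2, 0.
λ=0: eigenvector (3, 4, -2).
λ=-6: eigenvector (0, 1, 0).
λ=-2: eigenvector (-1, -2, 1).
P = [[3, 0, -1], [4, 1, -2], [-2, 0, 1]], D = diag(0, -6, -2), P⁻¹ = [[1, 0, 1], [0, 1, 2], [2, 0, 3]].
B⁴ = P·diag(0, 1296, 16)·P⁻¹ = [[-32, 0, -48], [-64, 1296, 2496], [32, 0, 48]].
The requested entry is -48.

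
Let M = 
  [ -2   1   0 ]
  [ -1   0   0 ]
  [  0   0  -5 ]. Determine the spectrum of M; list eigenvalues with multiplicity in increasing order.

Characteristic polynomial: p(r) = r^3 + 7r^2 + 11r + 5 = (r + 1)^2(r + 5).
Roots (with multiplicity): -5, -1, -1.

-5, -1, -1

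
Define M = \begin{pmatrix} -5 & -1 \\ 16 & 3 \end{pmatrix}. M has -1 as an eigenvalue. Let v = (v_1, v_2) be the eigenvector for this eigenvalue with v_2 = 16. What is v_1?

M + 1I = [[-4, -1], [16, 4]].
Solving (M + 1I)v = 0 gives the eigenspace spanned by (-4, 16).
With v_2 = 16, v = (-4, 16), so v_1 = -4.

-4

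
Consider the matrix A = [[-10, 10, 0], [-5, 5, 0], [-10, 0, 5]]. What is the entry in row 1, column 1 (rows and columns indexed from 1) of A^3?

Characteristic polynomial: μ^3 - 25μ = μ(μ - 5)(μ + 5), so the eigenvalues are -5, 0, 5.
μ=0: eigenvector (1, 1, 2).
μ=-5: eigenvector (2, 1, 2).
μ=5: eigenvector (0, 0, 1).
P = [[1, 2, 0], [1, 1, 0], [2, 2, 1]], D = diag(0, -5, 5), P⁻¹ = [[-1, 2, 0], [1, -1, 0], [0, -2, 1]].
A³ = P·diag(0, -125, 125)·P⁻¹ = [[-250, 250, 0], [-125, 125, 0], [-250, 0, 125]].
The requested entry is -250.

-250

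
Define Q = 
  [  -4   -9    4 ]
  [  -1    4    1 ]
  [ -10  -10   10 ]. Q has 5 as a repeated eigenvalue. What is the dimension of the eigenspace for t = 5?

1

Q − 5I = [[-9, -9, 4], [-1, -1, 1], [-10, -10, 5]].
This matrix has rank 2, so its null space has dimension 3 − 2 = 1.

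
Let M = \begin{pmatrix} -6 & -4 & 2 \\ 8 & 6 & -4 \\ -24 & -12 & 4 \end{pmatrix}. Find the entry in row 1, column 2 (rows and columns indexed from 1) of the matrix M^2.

-24

Characteristic polynomial: λ^3 - 4λ^2 - 4λ + 16 = (λ - 4)(λ - 2)(λ + 2), so the eigenvalues are -2, 2, 4.
λ=2: eigenvector (1, -2, 0).
λ=4: eigenvector (1, -2, 1).
λ=-2: eigenvector (0, 1, 2).
P = [[1, 1, 0], [-2, -2, 1], [0, 1, 2]], D = diag(2, 4, -2), P⁻¹ = [[5, 2, -1], [-4, -2, 1], [2, 1, 0]].
M² = P·diag(4, 16, 4)·P⁻¹ = [[-44, -24, 12], [96, 52, -24], [-48, -24, 16]].
The requested entry is -24.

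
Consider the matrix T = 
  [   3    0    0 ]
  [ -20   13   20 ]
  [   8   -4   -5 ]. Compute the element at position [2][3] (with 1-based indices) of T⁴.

5440

Characteristic polynomial: r^3 - 11r^2 + 39r - 45 = (r - 5)(r - 3)^2, so the eigenvalues are 3, 3, 5.
r=3: eigenvector (1, 10, -4).
r=5: eigenvector (0, 5, -2).
r=3: eigenvector (0, -2, 1).
P = [[1, 0, 0], [10, 5, -2], [-4, -2, 1]], D = diag(3, 5, 3), P⁻¹ = [[1, 0, 0], [-2, 1, 2], [0, 2, 5]].
T⁴ = P·diag(81, 625, 81)·P⁻¹ = [[81, 0, 0], [-5440, 2801, 5440], [2176, -1088, -2095]].
The requested entry is 5440.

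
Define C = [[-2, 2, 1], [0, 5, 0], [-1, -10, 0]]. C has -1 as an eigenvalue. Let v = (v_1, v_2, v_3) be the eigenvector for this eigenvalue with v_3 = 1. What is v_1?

1

C + 1I = [[-1, 2, 1], [0, 6, 0], [-1, -10, 1]].
Solving (C + 1I)v = 0 gives the eigenspace spanned by (1, 0, 1).
With v_3 = 1, v = (1, 0, 1), so v_1 = 1.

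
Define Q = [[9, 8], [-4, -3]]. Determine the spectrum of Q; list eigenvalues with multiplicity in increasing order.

1, 5

Characteristic polynomial: p(s) = s^2 - 6s + 5 = (s - 5)(s - 1).
Roots (with multiplicity): 1, 5.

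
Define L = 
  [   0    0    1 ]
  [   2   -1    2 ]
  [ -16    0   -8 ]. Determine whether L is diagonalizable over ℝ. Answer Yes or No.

Characteristic polynomial: p(t) = t^3 + 9t^2 + 24t + 16 = (t + 1)(t + 4)^2.
t = -4 has algebraic multiplicity 2; rank(L + 4I) = 2, so geometric multiplicity = 1.
Geometric multiplicity < algebraic multiplicity, so L is not diagonalizable.

No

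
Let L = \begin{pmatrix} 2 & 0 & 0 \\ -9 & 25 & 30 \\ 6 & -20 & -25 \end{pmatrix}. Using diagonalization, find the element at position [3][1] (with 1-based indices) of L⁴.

1218

Characteristic polynomial: μ^3 - 2μ^2 - 25μ + 50 = (μ - 5)(μ - 2)(μ + 5), so the eigenvalues are -5, 2, 5.
μ=2: eigenvector (1, 3, -2).
μ=5: eigenvector (0, 3, -2).
μ=-5: eigenvector (0, -1, 1).
P = [[1, 0, 0], [3, 3, -1], [-2, -2, 1]], D = diag(2, 5, -5), P⁻¹ = [[1, 0, 0], [-1, 1, 1], [0, 2, 3]].
L⁴ = P·diag(16, 625, 625)·P⁻¹ = [[16, 0, 0], [-1827, 625, 0], [1218, 0, 625]].
The requested entry is 1218.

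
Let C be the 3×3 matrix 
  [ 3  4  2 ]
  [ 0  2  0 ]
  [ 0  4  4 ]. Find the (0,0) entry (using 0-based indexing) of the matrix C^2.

9

Characteristic polynomial: s^3 - 9s^2 + 26s - 24 = (s - 4)(s - 3)(s - 2), so the eigenvalues are 2, 3, 4.
s=4: eigenvector (2, 0, 1).
s=2: eigenvector (0, 1, -2).
s=3: eigenvector (1, 0, 0).
P = [[2, 0, 1], [0, 1, 0], [1, -2, 0]], D = diag(4, 2, 3), P⁻¹ = [[0, 2, 1], [0, 1, 0], [1, -4, -2]].
C² = P·diag(16, 4, 9)·P⁻¹ = [[9, 28, 14], [0, 4, 0], [0, 24, 16]].
The requested entry is 9.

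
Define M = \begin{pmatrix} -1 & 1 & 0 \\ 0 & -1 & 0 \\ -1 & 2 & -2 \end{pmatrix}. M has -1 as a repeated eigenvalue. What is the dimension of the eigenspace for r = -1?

1

M + 1I = [[0, 1, 0], [0, 0, 0], [-1, 2, -1]].
This matrix has rank 2, so its null space has dimension 3 − 2 = 1.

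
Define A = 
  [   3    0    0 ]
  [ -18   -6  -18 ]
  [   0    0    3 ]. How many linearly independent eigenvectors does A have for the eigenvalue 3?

2

A − 3I = [[0, 0, 0], [-18, -9, -18], [0, 0, 0]].
This matrix has rank 1, so its null space has dimension 3 − 1 = 2.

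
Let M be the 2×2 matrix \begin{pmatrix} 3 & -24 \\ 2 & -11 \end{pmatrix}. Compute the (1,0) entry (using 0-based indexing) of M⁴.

Characteristic polynomial: s^2 + 8s + 15 = (s + 3)(s + 5), so the eigenvalues are -5, -3.
s=-5: eigenvector (3, 1).
s=-3: eigenvector (4, 1).
P = [[3, 4], [1, 1]], D = diag(-5, -3), P⁻¹ = [[-1, 4], [1, -3]].
M⁴ = P·diag(625, 81)·P⁻¹ = [[-1551, 6528], [-544, 2257]].
The requested entry is -544.

-544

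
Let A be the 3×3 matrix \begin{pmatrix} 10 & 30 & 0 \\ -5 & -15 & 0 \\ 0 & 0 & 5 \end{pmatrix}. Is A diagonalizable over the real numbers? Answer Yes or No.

Yes

Characteristic polynomial: p(μ) = μ^3 - 25μ = μ(μ - 5)(μ + 5).
All 3 eigenvalues are distinct, so A is diagonalizable.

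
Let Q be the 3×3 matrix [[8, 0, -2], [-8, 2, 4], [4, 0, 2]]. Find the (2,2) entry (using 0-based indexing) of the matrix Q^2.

Characteristic polynomial: s^3 - 12s^2 + 44s - 48 = (s - 6)(s - 4)(s - 2), so the eigenvalues are 2, 4, 6.
s=6: eigenvector (-1, 1, -1).
s=2: eigenvector (0, 1, 0).
s=4: eigenvector (1, 0, 2).
P = [[-1, 0, 1], [1, 1, 0], [-1, 0, 2]], D = diag(6, 2, 4), P⁻¹ = [[-2, 0, 1], [2, 1, -1], [-1, 0, 1]].
Q² = P·diag(36, 4, 16)·P⁻¹ = [[56, 0, -20], [-64, 4, 32], [40, 0, -4]].
The requested entry is -4.

-4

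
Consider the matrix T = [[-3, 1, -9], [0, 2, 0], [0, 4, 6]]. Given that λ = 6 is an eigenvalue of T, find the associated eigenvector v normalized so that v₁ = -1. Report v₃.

1

T − 6I = [[-9, 1, -9], [0, -4, 0], [0, 4, 0]].
Solving (T − 6I)v = 0 gives the eigenspace spanned by (-1, 0, 1).
With v₁ = -1, v = (-1, 0, 1), so v₃ = 1.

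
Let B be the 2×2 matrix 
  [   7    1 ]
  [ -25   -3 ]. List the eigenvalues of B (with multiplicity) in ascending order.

2, 2

Characteristic polynomial: p(μ) = μ^2 - 4μ + 4 = (μ - 2)^2.
Roots (with multiplicity): 2, 2.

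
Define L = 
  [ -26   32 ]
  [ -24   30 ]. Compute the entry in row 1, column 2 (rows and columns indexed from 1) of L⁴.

Characteristic polynomial: t^2 - 4t - 12 = (t - 6)(t + 2), so the eigenvalues are -2, 6.
t=-2: eigenvector (4, 3).
t=6: eigenvector (1, 1).
P = [[4, 1], [3, 1]], D = diag(-2, 6), P⁻¹ = [[1, -1], [-3, 4]].
L⁴ = P·diag(16, 1296)·P⁻¹ = [[-3824, 5120], [-3840, 5136]].
The requested entry is 5120.

5120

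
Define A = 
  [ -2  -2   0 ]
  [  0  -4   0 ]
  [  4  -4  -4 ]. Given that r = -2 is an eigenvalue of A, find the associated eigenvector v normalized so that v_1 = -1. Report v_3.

-2

A + 2I = [[0, -2, 0], [0, -2, 0], [4, -4, -2]].
Solving (A + 2I)v = 0 gives the eigenspace spanned by (-1, 0, -2).
With v_1 = -1, v = (-1, 0, -2), so v_3 = -2.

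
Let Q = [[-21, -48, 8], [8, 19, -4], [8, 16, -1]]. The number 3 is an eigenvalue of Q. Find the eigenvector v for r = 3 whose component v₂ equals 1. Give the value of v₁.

-2

Q − 3I = [[-24, -48, 8], [8, 16, -4], [8, 16, -4]].
Solving (Q − 3I)v = 0 gives the eigenspace spanned by (-2, 1, 0).
With v₂ = 1, v = (-2, 1, 0), so v₁ = -2.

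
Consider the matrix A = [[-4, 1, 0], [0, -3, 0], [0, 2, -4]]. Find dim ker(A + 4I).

A + 4I = [[0, 1, 0], [0, 1, 0], [0, 2, 0]].
This matrix has rank 1, so its null space has dimension 3 − 1 = 2.

2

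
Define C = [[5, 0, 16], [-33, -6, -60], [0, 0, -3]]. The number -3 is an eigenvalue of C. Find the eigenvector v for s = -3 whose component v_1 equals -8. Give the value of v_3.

4

C + 3I = [[8, 0, 16], [-33, -3, -60], [0, 0, 0]].
Solving (C + 3I)v = 0 gives the eigenspace spanned by (-8, 8, 4).
With v_1 = -8, v = (-8, 8, 4), so v_3 = 4.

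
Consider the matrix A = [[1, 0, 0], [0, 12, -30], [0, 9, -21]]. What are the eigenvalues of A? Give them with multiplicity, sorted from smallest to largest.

Characteristic polynomial: p(t) = t^3 + 8t^2 + 9t - 18 = (t - 1)(t + 3)(t + 6).
Roots (with multiplicity): -6, -3, 1.

-6, -3, 1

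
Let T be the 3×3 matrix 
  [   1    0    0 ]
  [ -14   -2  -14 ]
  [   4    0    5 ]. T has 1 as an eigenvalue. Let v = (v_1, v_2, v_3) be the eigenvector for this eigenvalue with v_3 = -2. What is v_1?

T − 1I = [[0, 0, 0], [-14, -3, -14], [4, 0, 4]].
Solving (T − 1I)v = 0 gives the eigenspace spanned by (2, 0, -2).
With v_3 = -2, v = (2, 0, -2), so v_1 = 2.

2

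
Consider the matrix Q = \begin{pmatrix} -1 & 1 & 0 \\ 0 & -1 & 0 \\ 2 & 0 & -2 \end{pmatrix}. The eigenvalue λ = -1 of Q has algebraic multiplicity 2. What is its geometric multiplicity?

Q + 1I = [[0, 1, 0], [0, 0, 0], [2, 0, -1]].
This matrix has rank 2, so its null space has dimension 3 − 2 = 1.

1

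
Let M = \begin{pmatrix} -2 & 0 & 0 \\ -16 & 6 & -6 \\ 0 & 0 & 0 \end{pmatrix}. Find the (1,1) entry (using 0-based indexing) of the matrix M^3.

216

Characteristic polynomial: r^3 - 4r^2 - 12r = r(r - 6)(r + 2), so the eigenvalues are -2, 0, 6.
r=-2: eigenvector (1, 2, 0).
r=6: eigenvector (0, 1, 0).
r=0: eigenvector (0, 1, 1).
P = [[1, 0, 0], [2, 1, 1], [0, 0, 1]], D = diag(-2, 6, 0), P⁻¹ = [[1, 0, 0], [-2, 1, -1], [0, 0, 1]].
M³ = P·diag(-8, 216, 0)·P⁻¹ = [[-8, 0, 0], [-448, 216, -216], [0, 0, 0]].
The requested entry is 216.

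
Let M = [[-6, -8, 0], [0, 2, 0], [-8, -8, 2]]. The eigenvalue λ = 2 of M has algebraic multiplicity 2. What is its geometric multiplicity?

M − 2I = [[-8, -8, 0], [0, 0, 0], [-8, -8, 0]].
This matrix has rank 1, so its null space has dimension 3 − 1 = 2.

2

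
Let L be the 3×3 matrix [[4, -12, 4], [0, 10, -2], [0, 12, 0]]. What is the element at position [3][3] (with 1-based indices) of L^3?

-240

Characteristic polynomial: μ^3 - 14μ^2 + 64μ - 96 = (μ - 6)(μ - 4)^2, so the eigenvalues are 4, 4, 6.
μ=4: eigenvector (1, 0, 0).
μ=6: eigenvector (-2, 1, 2).
μ=4: eigenvector (-2, 1, 3).
P = [[1, -2, -2], [0, 1, 1], [0, 2, 3]], D = diag(4, 6, 4), P⁻¹ = [[1, 2, 0], [0, 3, -1], [0, -2, 1]].
L³ = P·diag(64, 216, 64)·P⁻¹ = [[64, -912, 304], [0, 520, -152], [0, 912, -240]].
The requested entry is -240.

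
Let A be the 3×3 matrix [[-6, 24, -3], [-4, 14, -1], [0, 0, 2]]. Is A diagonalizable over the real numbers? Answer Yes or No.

Characteristic polynomial: p(r) = r^3 - 10r^2 + 28r - 24 = (r - 6)(r - 2)^2.
r = 2 has algebraic multiplicity 2; rank(A − 2I) = 2, so geometric multiplicity = 1.
Geometric multiplicity < algebraic multiplicity, so A is not diagonalizable.

No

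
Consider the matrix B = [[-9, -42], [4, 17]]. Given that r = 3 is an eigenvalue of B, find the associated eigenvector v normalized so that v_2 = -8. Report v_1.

B − 3I = [[-12, -42], [4, 14]].
Solving (B − 3I)v = 0 gives the eigenspace spanned by (28, -8).
With v_2 = -8, v = (28, -8), so v_1 = 28.

28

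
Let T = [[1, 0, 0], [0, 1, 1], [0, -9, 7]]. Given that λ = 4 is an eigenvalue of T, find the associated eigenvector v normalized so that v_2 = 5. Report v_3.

15

T − 4I = [[-3, 0, 0], [0, -3, 1], [0, -9, 3]].
Solving (T − 4I)v = 0 gives the eigenspace spanned by (0, 5, 15).
With v_2 = 5, v = (0, 5, 15), so v_3 = 15.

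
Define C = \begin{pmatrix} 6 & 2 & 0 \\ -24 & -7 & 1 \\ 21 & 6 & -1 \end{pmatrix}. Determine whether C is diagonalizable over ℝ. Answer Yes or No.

Characteristic polynomial: p(s) = s^3 + 2s^2 + s = s(s + 1)^2.
s = -1 has algebraic multiplicity 2; rank(C + 1I) = 2, so geometric multiplicity = 1.
Geometric multiplicity < algebraic multiplicity, so C is not diagonalizable.

No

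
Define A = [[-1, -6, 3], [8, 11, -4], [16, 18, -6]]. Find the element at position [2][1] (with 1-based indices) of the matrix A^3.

Characteristic polynomial: λ^3 - 4λ^2 + λ + 6 = (λ - 3)(λ - 2)(λ + 1), so the eigenvalues are -1, 2, 3.
λ=-1: eigenvector (1, -2, -4).
λ=3: eigenvector (0, 1, 2).
λ=2: eigenvector (1, -4, -7).
P = [[1, 0, 1], [-2, 1, -4], [-4, 2, -7]], D = diag(-1, 3, 2), P⁻¹ = [[1, 2, -1], [2, -3, 2], [0, -2, 1]].
A³ = P·diag(-1, 27, 8)·P⁻¹ = [[-1, -18, 9], [56, -13, 20], [112, -42, 48]].
The requested entry is 56.

56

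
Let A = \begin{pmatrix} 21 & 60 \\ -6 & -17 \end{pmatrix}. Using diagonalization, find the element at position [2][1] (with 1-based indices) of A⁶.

-2184

Characteristic polynomial: s^2 - 4s + 3 = (s - 3)(s - 1), so the eigenvalues are 1, 3.
s=1: eigenvector (-3, 1).
s=3: eigenvector (10, -3).
P = [[-3, 10], [1, -3]], D = diag(1, 3), P⁻¹ = [[3, 10], [1, 3]].
A⁶ = P·diag(1, 729)·P⁻¹ = [[7281, 21840], [-2184, -6551]].
The requested entry is -2184.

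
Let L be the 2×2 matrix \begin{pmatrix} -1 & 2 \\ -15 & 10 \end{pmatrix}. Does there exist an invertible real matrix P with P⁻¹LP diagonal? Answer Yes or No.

Characteristic polynomial: p(s) = s^2 - 9s + 20 = (s - 5)(s - 4).
All 2 eigenvalues are distinct, so L is diagonalizable.

Yes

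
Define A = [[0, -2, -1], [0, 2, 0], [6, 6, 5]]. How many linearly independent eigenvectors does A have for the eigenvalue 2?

A − 2I = [[-2, -2, -1], [0, 0, 0], [6, 6, 3]].
This matrix has rank 1, so its null space has dimension 3 − 1 = 2.

2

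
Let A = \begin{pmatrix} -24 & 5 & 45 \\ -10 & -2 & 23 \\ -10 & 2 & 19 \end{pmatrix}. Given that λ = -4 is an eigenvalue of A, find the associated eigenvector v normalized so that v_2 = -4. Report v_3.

A + 4I = [[-20, 5, 45], [-10, 2, 23], [-10, 2, 23]].
Solving (A + 4I)v = 0 gives the eigenspace spanned by (-10, -4, -4).
With v_2 = -4, v = (-10, -4, -4), so v_3 = -4.

-4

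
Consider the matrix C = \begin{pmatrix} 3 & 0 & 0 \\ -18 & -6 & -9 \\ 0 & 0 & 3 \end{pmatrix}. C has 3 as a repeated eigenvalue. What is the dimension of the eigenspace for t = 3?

C − 3I = [[0, 0, 0], [-18, -9, -9], [0, 0, 0]].
This matrix has rank 1, so its null space has dimension 3 − 1 = 2.

2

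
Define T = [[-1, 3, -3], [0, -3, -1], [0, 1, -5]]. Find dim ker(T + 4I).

T + 4I = [[3, 3, -3], [0, 1, -1], [0, 1, -1]].
This matrix has rank 2, so its null space has dimension 3 − 2 = 1.

1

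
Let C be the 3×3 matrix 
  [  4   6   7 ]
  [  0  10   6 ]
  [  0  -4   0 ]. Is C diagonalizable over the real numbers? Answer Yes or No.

Characteristic polynomial: p(r) = r^3 - 14r^2 + 64r - 96 = (r - 6)(r - 4)^2.
r = 4 has algebraic multiplicity 2; rank(C − 4I) = 2, so geometric multiplicity = 1.
Geometric multiplicity < algebraic multiplicity, so C is not diagonalizable.

No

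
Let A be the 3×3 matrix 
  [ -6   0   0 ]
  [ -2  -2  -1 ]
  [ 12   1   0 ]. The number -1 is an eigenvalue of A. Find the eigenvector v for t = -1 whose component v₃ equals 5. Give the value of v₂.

-5

A + 1I = [[-5, 0, 0], [-2, -1, -1], [12, 1, 1]].
Solving (A + 1I)v = 0 gives the eigenspace spanned by (0, -5, 5).
With v₃ = 5, v = (0, -5, 5), so v₂ = -5.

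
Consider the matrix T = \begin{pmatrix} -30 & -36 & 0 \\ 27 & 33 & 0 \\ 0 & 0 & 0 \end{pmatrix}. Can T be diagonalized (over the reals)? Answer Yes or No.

Characteristic polynomial: p(μ) = μ^3 - 3μ^2 - 18μ = μ(μ - 6)(μ + 3).
All 3 eigenvalues are distinct, so T is diagonalizable.

Yes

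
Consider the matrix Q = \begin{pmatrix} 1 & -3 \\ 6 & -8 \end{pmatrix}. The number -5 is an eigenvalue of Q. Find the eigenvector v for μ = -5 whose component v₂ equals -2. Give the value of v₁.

-1

Q + 5I = [[6, -3], [6, -3]].
Solving (Q + 5I)v = 0 gives the eigenspace spanned by (-1, -2).
With v₂ = -2, v = (-1, -2), so v₁ = -1.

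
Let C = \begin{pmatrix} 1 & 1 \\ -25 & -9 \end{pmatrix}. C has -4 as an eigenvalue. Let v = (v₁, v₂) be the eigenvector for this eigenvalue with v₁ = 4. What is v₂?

-20

C + 4I = [[5, 1], [-25, -5]].
Solving (C + 4I)v = 0 gives the eigenspace spanned by (4, -20).
With v₁ = 4, v = (4, -20), so v₂ = -20.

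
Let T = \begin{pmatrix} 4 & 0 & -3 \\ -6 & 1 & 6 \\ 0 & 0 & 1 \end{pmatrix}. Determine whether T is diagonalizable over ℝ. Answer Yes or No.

Yes

Characteristic polynomial: p(s) = s^3 - 6s^2 + 9s - 4 = (s - 4)(s - 1)^2.
s = 1 has algebraic multiplicity 2; rank(T − 1I) = 1, so geometric multiplicity = 2.
Every eigenvalue has geometric = algebraic multiplicity, so T is diagonalizable.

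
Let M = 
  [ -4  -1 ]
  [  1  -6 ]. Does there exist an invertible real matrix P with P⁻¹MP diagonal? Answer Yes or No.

No

Characteristic polynomial: p(μ) = μ^2 + 10μ + 25 = (μ + 5)^2.
μ = -5 has algebraic multiplicity 2; rank(M + 5I) = 1, so geometric multiplicity = 1.
Geometric multiplicity < algebraic multiplicity, so M is not diagonalizable.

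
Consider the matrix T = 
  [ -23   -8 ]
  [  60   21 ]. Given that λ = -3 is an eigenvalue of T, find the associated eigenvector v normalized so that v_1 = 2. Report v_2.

T + 3I = [[-20, -8], [60, 24]].
Solving (T + 3I)v = 0 gives the eigenspace spanned by (2, -5).
With v_1 = 2, v = (2, -5), so v_2 = -5.

-5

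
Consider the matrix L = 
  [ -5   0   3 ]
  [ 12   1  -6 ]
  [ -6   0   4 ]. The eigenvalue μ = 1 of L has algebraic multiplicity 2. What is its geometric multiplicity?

L − 1I = [[-6, 0, 3], [12, 0, -6], [-6, 0, 3]].
This matrix has rank 1, so its null space has dimension 3 − 1 = 2.

2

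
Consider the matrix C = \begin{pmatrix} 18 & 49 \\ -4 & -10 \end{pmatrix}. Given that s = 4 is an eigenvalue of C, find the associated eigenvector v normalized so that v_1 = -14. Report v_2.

4

C − 4I = [[14, 49], [-4, -14]].
Solving (C − 4I)v = 0 gives the eigenspace spanned by (-14, 4).
With v_1 = -14, v = (-14, 4), so v_2 = 4.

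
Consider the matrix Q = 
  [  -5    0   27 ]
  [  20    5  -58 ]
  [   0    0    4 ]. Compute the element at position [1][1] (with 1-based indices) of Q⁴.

625

Characteristic polynomial: t^3 - 4t^2 - 25t + 100 = (t - 5)(t - 4)(t + 5), so the eigenvalues are -5, 4, 5.
t=-5: eigenvector (1, -2, 0).
t=5: eigenvector (0, 1, 0).
t=4: eigenvector (3, -2, 1).
P = [[1, 0, 3], [-2, 1, -2], [0, 0, 1]], D = diag(-5, 5, 4), P⁻¹ = [[1, 0, -3], [2, 1, -4], [0, 0, 1]].
Q⁴ = P·diag(625, 625, 256)·P⁻¹ = [[625, 0, -1107], [0, 625, 738], [0, 0, 256]].
The requested entry is 625.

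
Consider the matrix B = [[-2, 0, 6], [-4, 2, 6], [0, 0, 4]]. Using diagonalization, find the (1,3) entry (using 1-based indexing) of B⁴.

240

Characteristic polynomial: r^3 - 4r^2 - 4r + 16 = (r - 4)(r - 2)(r + 2), so the eigenvalues are -2, 2, 4.
r=-2: eigenvector (1, 1, 0).
r=2: eigenvector (0, 1, 0).
r=4: eigenvector (1, 1, 1).
P = [[1, 0, 1], [1, 1, 1], [0, 0, 1]], D = diag(-2, 2, 4), P⁻¹ = [[1, 0, -1], [-1, 1, 0], [0, 0, 1]].
B⁴ = P·diag(16, 16, 256)·P⁻¹ = [[16, 0, 240], [0, 16, 240], [0, 0, 256]].
The requested entry is 240.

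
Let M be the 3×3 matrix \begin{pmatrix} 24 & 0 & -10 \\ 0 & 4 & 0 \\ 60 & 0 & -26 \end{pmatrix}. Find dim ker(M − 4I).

2

M − 4I = [[20, 0, -10], [0, 0, 0], [60, 0, -30]].
This matrix has rank 1, so its null space has dimension 3 − 1 = 2.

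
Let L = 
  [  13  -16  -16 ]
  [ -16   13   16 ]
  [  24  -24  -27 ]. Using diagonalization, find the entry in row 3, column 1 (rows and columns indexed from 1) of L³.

Characteristic polynomial: s^3 + s^2 - 21s - 45 = (s - 5)(s + 3)^2, so the eigenvalues are -3, -3, 5.
s=-3: eigenvector (1, -1, 2).
s=-3: eigenvector (0, 1, -1).
s=5: eigenvector (-2, 2, -3).
P = [[1, 0, -2], [-1, 1, 2], [2, -1, -3]], D = diag(-3, -3, 5), P⁻¹ = [[-1, 2, 2], [1, 1, 0], [-1, 1, 1]].
L³ = P·diag(-27, -27, 125)·P⁻¹ = [[277, -304, -304], [-304, 277, 304], [456, -456, -483]].
The requested entry is 456.

456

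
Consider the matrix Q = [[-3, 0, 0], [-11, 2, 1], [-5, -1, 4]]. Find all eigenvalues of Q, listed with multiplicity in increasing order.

-3, 3, 3

Characteristic polynomial: p(s) = s^3 - 3s^2 - 9s + 27 = (s - 3)^2(s + 3).
Roots (with multiplicity): -3, 3, 3.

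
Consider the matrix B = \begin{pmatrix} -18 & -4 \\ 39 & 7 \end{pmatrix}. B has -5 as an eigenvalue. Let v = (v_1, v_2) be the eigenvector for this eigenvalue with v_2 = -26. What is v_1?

8

B + 5I = [[-13, -4], [39, 12]].
Solving (B + 5I)v = 0 gives the eigenspace spanned by (8, -26).
With v_2 = -26, v = (8, -26), so v_1 = 8.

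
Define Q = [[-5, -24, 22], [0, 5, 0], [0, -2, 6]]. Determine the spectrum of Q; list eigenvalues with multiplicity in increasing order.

-5, 5, 6

Characteristic polynomial: p(s) = s^3 - 6s^2 - 25s + 150 = (s - 6)(s - 5)(s + 5).
Roots (with multiplicity): -5, 5, 6.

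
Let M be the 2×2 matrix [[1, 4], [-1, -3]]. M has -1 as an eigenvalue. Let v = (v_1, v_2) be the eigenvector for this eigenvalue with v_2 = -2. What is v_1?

4

M + 1I = [[2, 4], [-1, -2]].
Solving (M + 1I)v = 0 gives the eigenspace spanned by (4, -2).
With v_2 = -2, v = (4, -2), so v_1 = 4.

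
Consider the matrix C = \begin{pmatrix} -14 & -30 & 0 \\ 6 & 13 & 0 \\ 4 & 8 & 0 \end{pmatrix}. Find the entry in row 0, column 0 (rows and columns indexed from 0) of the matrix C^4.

Characteristic polynomial: λ^3 + λ^2 - 2λ = λ(λ - 1)(λ + 2), so the eigenvalues are -2, 0, 1.
λ=-2: eigenvector (5, -2, -2).
λ=1: eigenvector (-2, 1, 0).
λ=0: eigenvector (0, 0, 1).
P = [[5, -2, 0], [-2, 1, 0], [-2, 0, 1]], D = diag(-2, 1, 0), P⁻¹ = [[1, 2, 0], [2, 5, 0], [2, 4, 1]].
C⁴ = P·diag(16, 1, 0)·P⁻¹ = [[76, 150, 0], [-30, -59, 0], [-32, -64, 0]].
The requested entry is 76.

76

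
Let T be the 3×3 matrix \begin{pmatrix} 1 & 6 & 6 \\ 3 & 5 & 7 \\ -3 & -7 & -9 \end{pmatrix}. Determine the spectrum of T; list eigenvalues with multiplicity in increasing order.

Characteristic polynomial: p(μ) = μ^3 + 3μ^2 - 4 = (μ - 1)(μ + 2)^2.
Roots (with multiplicity): -2, -2, 1.

-2, -2, 1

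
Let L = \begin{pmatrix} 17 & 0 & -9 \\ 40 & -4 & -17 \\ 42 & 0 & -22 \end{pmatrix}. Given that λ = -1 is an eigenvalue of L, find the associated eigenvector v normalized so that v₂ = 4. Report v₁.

L + 1I = [[18, 0, -9], [40, -3, -17], [42, 0, -21]].
Solving (L + 1I)v = 0 gives the eigenspace spanned by (2, 4, 4).
With v₂ = 4, v = (2, 4, 4), so v₁ = 2.

2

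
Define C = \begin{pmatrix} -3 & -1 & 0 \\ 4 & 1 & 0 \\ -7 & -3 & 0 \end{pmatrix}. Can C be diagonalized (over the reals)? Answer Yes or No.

Characteristic polynomial: p(s) = s^3 + 2s^2 + s = s(s + 1)^2.
s = -1 has algebraic multiplicity 2; rank(C + 1I) = 2, so geometric multiplicity = 1.
Geometric multiplicity < algebraic multiplicity, so C is not diagonalizable.

No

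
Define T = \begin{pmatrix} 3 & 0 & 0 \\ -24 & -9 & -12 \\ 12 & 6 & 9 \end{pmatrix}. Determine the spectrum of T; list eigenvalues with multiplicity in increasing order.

-3, 3, 3

Characteristic polynomial: p(s) = s^3 - 3s^2 - 9s + 27 = (s - 3)^2(s + 3).
Roots (with multiplicity): -3, 3, 3.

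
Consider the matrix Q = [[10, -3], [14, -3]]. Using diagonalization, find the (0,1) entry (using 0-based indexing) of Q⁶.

-10101

Characteristic polynomial: s^2 - 7s + 12 = (s - 4)(s - 3), so the eigenvalues are 3, 4.
s=4: eigenvector (1, 2).
s=3: eigenvector (3, 7).
P = [[1, 3], [2, 7]], D = diag(4, 3), P⁻¹ = [[7, -3], [-2, 1]].
Q⁶ = P·diag(4096, 729)·P⁻¹ = [[24298, -10101], [47138, -19473]].
The requested entry is -10101.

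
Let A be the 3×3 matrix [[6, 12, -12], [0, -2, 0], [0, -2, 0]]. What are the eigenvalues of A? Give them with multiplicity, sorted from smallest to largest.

Characteristic polynomial: p(s) = s^3 - 4s^2 - 12s = s(s - 6)(s + 2).
Roots (with multiplicity): -2, 0, 6.

-2, 0, 6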